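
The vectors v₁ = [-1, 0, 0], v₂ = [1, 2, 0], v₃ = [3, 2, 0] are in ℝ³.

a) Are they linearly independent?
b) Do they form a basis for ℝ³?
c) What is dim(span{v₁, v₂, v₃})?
Not independent, not a basis, dim(span) = 2

Check whether v₃ can be written as a linear combination of v₁ and v₂.
v₃ = (-2)·v₁ + (1)·v₂ = [3, 2, 0], so the three vectors are linearly dependent.
Thus they do not form a basis for ℝ³, and dim(span{v₁, v₂, v₃}) = 2 (spanned by v₁ and v₂).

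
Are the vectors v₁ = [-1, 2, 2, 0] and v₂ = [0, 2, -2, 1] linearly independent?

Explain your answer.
Yes, linearly independent

Two vectors are linearly dependent iff one is a scalar multiple of the other.
No single scalar k satisfies v₂ = k·v₁ (the ratios of corresponding entries disagree), so v₁ and v₂ are linearly independent.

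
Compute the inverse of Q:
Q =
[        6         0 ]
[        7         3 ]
det(Q) = 18
Q⁻¹ =
[      1/6         0 ]
[    -7/18       1/3 ]

For a 2×2 matrix Q = [[a, b], [c, d]] with det(Q) ≠ 0, Q⁻¹ = (1/det(Q)) * [[d, -b], [-c, a]].
det(Q) = (6)*(3) - (0)*(7) = 18 - 0 = 18.
Q⁻¹ = (1/18) * [[3, 0], [-7, 6]].
Dividing each entry by 18 and reducing:
Q⁻¹ =
[      1/6         0 ]
[    -7/18       1/3 ]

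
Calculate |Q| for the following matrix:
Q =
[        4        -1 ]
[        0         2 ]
det(Q) = 8

For a 2×2 matrix [[a, b], [c, d]], det = a*d - b*c.
det(Q) = (4)*(2) - (-1)*(0) = 8 - 0 = 8.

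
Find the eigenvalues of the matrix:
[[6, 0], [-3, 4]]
λ = 4 and λ = 6

Characteristic equation: det(A - λI) = 0
λ² - (trace)λ + (det) = 0
λ² - (10)λ + (24) = 0
λ² - 10λ + 24 = 0
Solving: λ = 4, 6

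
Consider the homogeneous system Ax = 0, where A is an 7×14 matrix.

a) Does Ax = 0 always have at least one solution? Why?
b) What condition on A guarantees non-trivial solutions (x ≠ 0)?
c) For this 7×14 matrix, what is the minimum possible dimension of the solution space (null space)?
a) Yes, x = 0 is always a solution. b) When A has linearly dependent columns (rank < n). c) Minimum nullity = 7.

a) x = 0 satisfies A·0 = 0, so the zero vector is always a solution.
b) Non-trivial solutions exist iff the columns of A are linearly dependent, equivalently rank(A) < n (the number of columns).
c) By rank-nullity, rank(A) + nullity(A) = n = 14. Since A has only 7 rows, rank(A) ≤ 7, so nullity(A) ≥ 14 - 7 = 7.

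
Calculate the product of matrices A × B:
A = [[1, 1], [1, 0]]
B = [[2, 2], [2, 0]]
[[4, 2], [2, 2]]

Matrix multiplication:
C[0][0] = 1×2 + 1×2 = 4
C[0][1] = 1×2 + 1×0 = 2
C[1][0] = 1×2 + 0×2 = 2
C[1][1] = 1×2 + 0×0 = 2
Result: [[4, 2], [2, 2]]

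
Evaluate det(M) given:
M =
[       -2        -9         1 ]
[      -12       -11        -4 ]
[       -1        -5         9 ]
det(M) = -721

Expand along row 0 (cofactor expansion): det(M) = a*(e*i - f*h) - b*(d*i - f*g) + c*(d*h - e*g), where the 3×3 is [[a, b, c], [d, e, f], [g, h, i]].
Minor M_00 = (-11)*(9) - (-4)*(-5) = -99 - 20 = -119.
Minor M_01 = (-12)*(9) - (-4)*(-1) = -108 - 4 = -112.
Minor M_02 = (-12)*(-5) - (-11)*(-1) = 60 - 11 = 49.
det(M) = (-2)*(-119) - (-9)*(-112) + (1)*(49) = 238 - 1008 + 49 = -721.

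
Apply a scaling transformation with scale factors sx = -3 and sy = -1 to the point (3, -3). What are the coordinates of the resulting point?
(-9, 3)

Scaling matrix:
[[-3, 0], [0, -1]]
Result: (3 × -3, -3 × -1) = (-9, 3)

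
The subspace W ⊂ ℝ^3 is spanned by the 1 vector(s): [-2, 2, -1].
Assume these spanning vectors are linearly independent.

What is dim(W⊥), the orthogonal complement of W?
dim(W⊥) = 2

For any subspace W of ℝ^n, dim(W) + dim(W⊥) = n (the whole-space dimension).
Here the given 1 vectors are linearly independent, so dim(W) = 1.
Thus dim(W⊥) = n - dim(W) = 3 - 1 = 2.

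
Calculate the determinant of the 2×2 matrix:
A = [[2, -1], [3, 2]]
7

For A = [[a, b], [c, d]], det(A) = a*d - b*c.
det(A) = (2)*(2) - (-1)*(3) = 4 - -3 = 7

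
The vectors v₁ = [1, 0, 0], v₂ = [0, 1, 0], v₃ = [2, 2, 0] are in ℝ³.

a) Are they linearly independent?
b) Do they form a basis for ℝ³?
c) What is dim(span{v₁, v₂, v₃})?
Not independent, not a basis, dim(span) = 2

Check whether v₃ can be written as a linear combination of v₁ and v₂.
v₃ = (2)·v₁ + (2)·v₂ = [2, 2, 0], so the three vectors are linearly dependent.
Thus they do not form a basis for ℝ³, and dim(span{v₁, v₂, v₃}) = 2 (spanned by v₁ and v₂).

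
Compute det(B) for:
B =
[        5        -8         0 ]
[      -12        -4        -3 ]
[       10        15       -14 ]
det(B) = 2089

Expand along row 0 (cofactor expansion): det(B) = a*(e*i - f*h) - b*(d*i - f*g) + c*(d*h - e*g), where the 3×3 is [[a, b, c], [d, e, f], [g, h, i]].
Minor M_00 = (-4)*(-14) - (-3)*(15) = 56 + 45 = 101.
Minor M_01 = (-12)*(-14) - (-3)*(10) = 168 + 30 = 198.
Minor M_02 = (-12)*(15) - (-4)*(10) = -180 + 40 = -140.
det(B) = (5)*(101) - (-8)*(198) + (0)*(-140) = 505 + 1584 + 0 = 2089.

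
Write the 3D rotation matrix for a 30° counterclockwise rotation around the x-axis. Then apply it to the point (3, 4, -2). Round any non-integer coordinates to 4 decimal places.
R = [[1, 0, 0], [0, √3/2, -1/2], [0, 1/2, √3/2]]; R·(3, 4, -2) = (3.0000, 4.4641, 0.2679)

Rotation matrix for 30° around x-axis:
cos(30°) = √3/2, sin(30°) = 1/2
R = [[1, 0, 0], [0, √3/2, -1/2], [0, 1/2, √3/2]]
Apply to (3, 4, -2): R·[3, 4, -2]ᵀ = (3.0000, 4.4641, 0.2679)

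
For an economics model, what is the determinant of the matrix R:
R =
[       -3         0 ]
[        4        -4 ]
det(R) = 12

For a 2×2 matrix [[a, b], [c, d]], det = a*d - b*c.
det(R) = (-3)*(-4) - (0)*(4) = 12 - 0 = 12.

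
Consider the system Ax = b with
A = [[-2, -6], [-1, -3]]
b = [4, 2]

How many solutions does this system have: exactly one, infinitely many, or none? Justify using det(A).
Infinitely many solutions

det(A) = (-2)*(-3) - (-6)*(-1) = 0, so A is singular (column 2 is 3 times column 1).
b = [4, 2] = -2 * column 1 of A, so b lies in the column space of A.
A singular matrix whose right-hand side is in its column space gives a 1-parameter family of solutions — infinitely many.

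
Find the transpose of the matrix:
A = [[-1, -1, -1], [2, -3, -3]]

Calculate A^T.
[[-1, 2], [-1, -3], [-1, -3]]

The transpose sends entry (i,j) to (j,i); rows become columns.
Row 0 of A: [-1, -1, -1] -> column 0 of A^T.
Row 1 of A: [2, -3, -3] -> column 1 of A^T.
A^T = [[-1, 2], [-1, -3], [-1, -3]]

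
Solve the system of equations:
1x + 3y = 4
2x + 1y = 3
x = 1, y = 1

Use elimination (row reduction):
Equation 1: 1x + 3y = 4.
Equation 2: 2x + 1y = 3.
Multiply Eq1 by 2 and Eq2 by 1: 2x + 6y = 8;  2x + 1y = 3.
Subtract: (-5)y = -5, so y = 1.
Back-substitute into Eq1: 1x + 3*(1) = 4, so x = 1.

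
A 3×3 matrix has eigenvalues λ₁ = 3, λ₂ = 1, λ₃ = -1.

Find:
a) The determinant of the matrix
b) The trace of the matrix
det = -3, trace = 3

Two standard eigenvalue identities:
- det(A) equals the product of the eigenvalues (counted with multiplicity).
- trace(A) equals the sum of the eigenvalues.
det(A) = (3)*(1)*(-1) = -3.
trace(A) = 3 + 1 - 1 = 3.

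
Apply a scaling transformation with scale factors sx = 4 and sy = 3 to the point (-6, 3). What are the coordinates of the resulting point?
(-24, 9)

Scaling matrix:
[[4, 0], [0, 3]]
Result: (-6 × 4, 3 × 3) = (-24, 9)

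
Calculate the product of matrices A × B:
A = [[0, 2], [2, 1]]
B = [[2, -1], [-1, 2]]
[[-2, 4], [3, 0]]

Matrix multiplication:
C[0][0] = 0×2 + 2×-1 = -2
C[0][1] = 0×-1 + 2×2 = 4
C[1][0] = 2×2 + 1×-1 = 3
C[1][1] = 2×-1 + 1×2 = 0
Result: [[-2, 4], [3, 0]]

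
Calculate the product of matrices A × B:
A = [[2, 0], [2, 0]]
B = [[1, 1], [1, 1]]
[[2, 2], [2, 2]]

Matrix multiplication:
C[0][0] = 2×1 + 0×1 = 2
C[0][1] = 2×1 + 0×1 = 2
C[1][0] = 2×1 + 0×1 = 2
C[1][1] = 2×1 + 0×1 = 2
Result: [[2, 2], [2, 2]]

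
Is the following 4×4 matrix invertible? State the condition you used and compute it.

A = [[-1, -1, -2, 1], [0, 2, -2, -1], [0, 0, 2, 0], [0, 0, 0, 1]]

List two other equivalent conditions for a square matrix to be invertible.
Yes, invertible; det(A) = -4 ≠ 0. Equivalent conditions: rank(A) = 4; Ax = 0 has only the trivial solution; 0 is not an eigenvalue; the columns of A are linearly independent.

To check invertibility, compute det(A).
The given matrix is triangular, so det(A) equals the product of its diagonal entries = -4 ≠ 0.
Since det(A) ≠ 0, A is invertible.
Equivalent conditions for a square matrix A to be invertible:
- rank(A) = 4 (full rank).
- The homogeneous system Ax = 0 has only the trivial solution x = 0.
- 0 is not an eigenvalue of A.
- The columns (equivalently rows) of A are linearly independent.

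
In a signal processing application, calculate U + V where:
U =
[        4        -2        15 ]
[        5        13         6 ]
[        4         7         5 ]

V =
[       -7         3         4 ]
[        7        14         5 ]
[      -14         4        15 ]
U + V =
[       -3         1        19 ]
[       12        27        11 ]
[      -10        11        20 ]

Matrix addition is elementwise: (U+V)[i][j] = U[i][j] + V[i][j].
  (U+V)[0][0] = (4) + (-7) = -3
  (U+V)[0][1] = (-2) + (3) = 1
  (U+V)[0][2] = (15) + (4) = 19
  (U+V)[1][0] = (5) + (7) = 12
  (U+V)[1][1] = (13) + (14) = 27
  (U+V)[1][2] = (6) + (5) = 11
  (U+V)[2][0] = (4) + (-14) = -10
  (U+V)[2][1] = (7) + (4) = 11
  (U+V)[2][2] = (5) + (15) = 20
U + V =
[       -3         1        19 ]
[       12        27        11 ]
[      -10        11        20 ]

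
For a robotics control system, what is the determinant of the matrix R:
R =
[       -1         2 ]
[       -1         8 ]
det(R) = -6

For a 2×2 matrix [[a, b], [c, d]], det = a*d - b*c.
det(R) = (-1)*(8) - (2)*(-1) = -8 + 2 = -6.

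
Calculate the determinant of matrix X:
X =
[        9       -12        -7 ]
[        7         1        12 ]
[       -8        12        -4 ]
det(X) = -1160

Expand along row 0 (cofactor expansion): det(X) = a*(e*i - f*h) - b*(d*i - f*g) + c*(d*h - e*g), where the 3×3 is [[a, b, c], [d, e, f], [g, h, i]].
Minor M_00 = (1)*(-4) - (12)*(12) = -4 - 144 = -148.
Minor M_01 = (7)*(-4) - (12)*(-8) = -28 + 96 = 68.
Minor M_02 = (7)*(12) - (1)*(-8) = 84 + 8 = 92.
det(X) = (9)*(-148) - (-12)*(68) + (-7)*(92) = -1332 + 816 - 644 = -1160.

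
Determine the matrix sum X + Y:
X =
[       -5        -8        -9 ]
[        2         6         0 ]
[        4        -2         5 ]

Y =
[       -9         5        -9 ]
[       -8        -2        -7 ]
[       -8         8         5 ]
X + Y =
[      -14        -3       -18 ]
[       -6         4        -7 ]
[       -4         6        10 ]

Matrix addition is elementwise: (X+Y)[i][j] = X[i][j] + Y[i][j].
  (X+Y)[0][0] = (-5) + (-9) = -14
  (X+Y)[0][1] = (-8) + (5) = -3
  (X+Y)[0][2] = (-9) + (-9) = -18
  (X+Y)[1][0] = (2) + (-8) = -6
  (X+Y)[1][1] = (6) + (-2) = 4
  (X+Y)[1][2] = (0) + (-7) = -7
  (X+Y)[2][0] = (4) + (-8) = -4
  (X+Y)[2][1] = (-2) + (8) = 6
  (X+Y)[2][2] = (5) + (5) = 10
X + Y =
[      -14        -3       -18 ]
[       -6         4        -7 ]
[       -4         6        10 ]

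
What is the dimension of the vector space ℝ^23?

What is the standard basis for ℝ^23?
Dimension = 23; standard basis = {e_1, e_2, e_3, …, e_23}

ℝ^23 is the space of 23-tuples of real numbers; its dimension is 23.
The standard basis consists of 23 vectors: e_1, e_2, e_3, …, e_23, where e_i is the vector with 1 in position i and 0 elsewhere.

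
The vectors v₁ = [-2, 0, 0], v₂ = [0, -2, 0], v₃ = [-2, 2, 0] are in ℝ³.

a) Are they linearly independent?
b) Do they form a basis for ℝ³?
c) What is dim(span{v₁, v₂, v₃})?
Not independent, not a basis, dim(span) = 2

Check whether v₃ can be written as a linear combination of v₁ and v₂.
v₃ = (1)·v₁ + (-1)·v₂ = [-2, 2, 0], so the three vectors are linearly dependent.
Thus they do not form a basis for ℝ³, and dim(span{v₁, v₂, v₃}) = 2 (spanned by v₁ and v₂).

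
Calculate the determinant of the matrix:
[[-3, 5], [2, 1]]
-13

For a 2×2 matrix [[a, b], [c, d]], det = ad - bc
det = (-3)(1) - (5)(2) = -3 - 10 = -13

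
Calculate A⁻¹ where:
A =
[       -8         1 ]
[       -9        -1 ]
det(A) = 17
A⁻¹ =
[    -1/17     -1/17 ]
[     9/17     -8/17 ]

For a 2×2 matrix A = [[a, b], [c, d]] with det(A) ≠ 0, A⁻¹ = (1/det(A)) * [[d, -b], [-c, a]].
det(A) = (-8)*(-1) - (1)*(-9) = 8 + 9 = 17.
A⁻¹ = (1/17) * [[-1, -1], [9, -8]].
Dividing each entry by 17 and reducing:
A⁻¹ =
[    -1/17     -1/17 ]
[     9/17     -8/17 ]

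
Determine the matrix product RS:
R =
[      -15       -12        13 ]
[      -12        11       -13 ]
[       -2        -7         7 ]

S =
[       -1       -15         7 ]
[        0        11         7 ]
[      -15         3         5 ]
RS =
[     -180       132      -124 ]
[      207       262       -72 ]
[     -103       -26       -28 ]

Matrix multiplication: (RS)[i][j] = sum over k of R[i][k] * S[k][j].
  (RS)[0][0] = (-15)*(-1) + (-12)*(0) + (13)*(-15) = -180
  (RS)[0][1] = (-15)*(-15) + (-12)*(11) + (13)*(3) = 132
  (RS)[0][2] = (-15)*(7) + (-12)*(7) + (13)*(5) = -124
  (RS)[1][0] = (-12)*(-1) + (11)*(0) + (-13)*(-15) = 207
  (RS)[1][1] = (-12)*(-15) + (11)*(11) + (-13)*(3) = 262
  (RS)[1][2] = (-12)*(7) + (11)*(7) + (-13)*(5) = -72
  (RS)[2][0] = (-2)*(-1) + (-7)*(0) + (7)*(-15) = -103
  (RS)[2][1] = (-2)*(-15) + (-7)*(11) + (7)*(3) = -26
  (RS)[2][2] = (-2)*(7) + (-7)*(7) + (7)*(5) = -28
RS =
[     -180       132      -124 ]
[      207       262       -72 ]
[     -103       -26       -28 ]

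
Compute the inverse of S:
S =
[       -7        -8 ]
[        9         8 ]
det(S) = 16
S⁻¹ =
[      1/2       1/2 ]
[    -9/16     -7/16 ]

For a 2×2 matrix S = [[a, b], [c, d]] with det(S) ≠ 0, S⁻¹ = (1/det(S)) * [[d, -b], [-c, a]].
det(S) = (-7)*(8) - (-8)*(9) = -56 + 72 = 16.
S⁻¹ = (1/16) * [[8, 8], [-9, -7]].
Dividing each entry by 16 and reducing:
S⁻¹ =
[      1/2       1/2 ]
[    -9/16     -7/16 ]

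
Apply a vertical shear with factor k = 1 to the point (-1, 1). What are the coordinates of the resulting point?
(-1, 0)

Shear matrix for vertical shear with factor k = 1:
[[1, 0], [1, 1]]
Result: (-1, 1) → (-1, 0)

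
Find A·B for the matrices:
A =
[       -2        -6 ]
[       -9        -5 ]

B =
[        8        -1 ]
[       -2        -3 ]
AB =
[       -4        20 ]
[      -62        24 ]

Matrix multiplication: (AB)[i][j] = sum over k of A[i][k] * B[k][j].
  (AB)[0][0] = (-2)*(8) + (-6)*(-2) = -4
  (AB)[0][1] = (-2)*(-1) + (-6)*(-3) = 20
  (AB)[1][0] = (-9)*(8) + (-5)*(-2) = -62
  (AB)[1][1] = (-9)*(-1) + (-5)*(-3) = 24
AB =
[       -4        20 ]
[      -62        24 ]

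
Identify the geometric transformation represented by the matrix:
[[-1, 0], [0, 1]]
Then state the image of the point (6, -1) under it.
reflection across the y-axis; image of (6, -1) is (-6, -1)

This is a symmetric orthogonal matrix with determinant -1, which characterizes a reflection in ℝ².
The matrix [[-1, 0], [0, 1]] represents: reflection across the y-axis.
Applying it to (6, -1): [-1·6 + 0·-1, 0·6 + 1·-1] = (-6, -1).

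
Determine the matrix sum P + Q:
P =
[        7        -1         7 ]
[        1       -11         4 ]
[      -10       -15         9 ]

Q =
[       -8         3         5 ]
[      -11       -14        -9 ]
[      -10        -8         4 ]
P + Q =
[       -1         2        12 ]
[      -10       -25        -5 ]
[      -20       -23        13 ]

Matrix addition is elementwise: (P+Q)[i][j] = P[i][j] + Q[i][j].
  (P+Q)[0][0] = (7) + (-8) = -1
  (P+Q)[0][1] = (-1) + (3) = 2
  (P+Q)[0][2] = (7) + (5) = 12
  (P+Q)[1][0] = (1) + (-11) = -10
  (P+Q)[1][1] = (-11) + (-14) = -25
  (P+Q)[1][2] = (4) + (-9) = -5
  (P+Q)[2][0] = (-10) + (-10) = -20
  (P+Q)[2][1] = (-15) + (-8) = -23
  (P+Q)[2][2] = (9) + (4) = 13
P + Q =
[       -1         2        12 ]
[      -10       -25        -5 ]
[      -20       -23        13 ]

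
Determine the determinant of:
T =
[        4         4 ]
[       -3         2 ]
det(T) = 20

For a 2×2 matrix [[a, b], [c, d]], det = a*d - b*c.
det(T) = (4)*(2) - (4)*(-3) = 8 + 12 = 20.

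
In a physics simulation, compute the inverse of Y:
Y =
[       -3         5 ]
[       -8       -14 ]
det(Y) = 82
Y⁻¹ =
[    -7/41     -5/82 ]
[     4/41     -3/82 ]

For a 2×2 matrix Y = [[a, b], [c, d]] with det(Y) ≠ 0, Y⁻¹ = (1/det(Y)) * [[d, -b], [-c, a]].
det(Y) = (-3)*(-14) - (5)*(-8) = 42 + 40 = 82.
Y⁻¹ = (1/82) * [[-14, -5], [8, -3]].
Dividing each entry by 82 and reducing:
Y⁻¹ =
[    -7/41     -5/82 ]
[     4/41     -3/82 ]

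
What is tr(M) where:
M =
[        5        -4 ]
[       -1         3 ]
tr(M) = 5 + 3 = 8

The trace of a square matrix is the sum of its diagonal entries.
Diagonal entries of M: M[0][0] = 5, M[1][1] = 3.
tr(M) = 5 + 3 = 8.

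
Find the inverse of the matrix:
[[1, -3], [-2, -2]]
[[1/4, -3/8], [-1/4, -1/8]]

For [[a,b],[c,d]], inverse = (1/det)·[[d,-b],[-c,a]]
det = 1·-2 - -3·-2 = -8
Inverse = (1/-8)·[[-2, 3], [2, 1]]
        = [[1/4, -3/8], [-1/4, -1/8]]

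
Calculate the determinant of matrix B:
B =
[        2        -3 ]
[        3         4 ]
det(B) = 17

For a 2×2 matrix [[a, b], [c, d]], det = a*d - b*c.
det(B) = (2)*(4) - (-3)*(3) = 8 + 9 = 17.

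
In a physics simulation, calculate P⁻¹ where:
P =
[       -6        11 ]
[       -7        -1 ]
det(P) = 83
P⁻¹ =
[    -1/83    -11/83 ]
[     7/83     -6/83 ]

For a 2×2 matrix P = [[a, b], [c, d]] with det(P) ≠ 0, P⁻¹ = (1/det(P)) * [[d, -b], [-c, a]].
det(P) = (-6)*(-1) - (11)*(-7) = 6 + 77 = 83.
P⁻¹ = (1/83) * [[-1, -11], [7, -6]].
Dividing each entry by 83 and reducing:
P⁻¹ =
[    -1/83    -11/83 ]
[     7/83     -6/83 ]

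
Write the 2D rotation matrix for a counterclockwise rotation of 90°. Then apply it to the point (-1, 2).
R = [[0, -1], [1, 0]]; R·(-1, 2) = (-2, -1)

Rotation matrix formula: R(θ) = [[cos θ, -sin θ], [sin θ, cos θ]]
For θ = 90°:
cos(90°) = 0
sin(90°) = 1
R = [[0, -1], [1, 0]]
Apply to (-1, 2): [0·-1 + (-1)·2, 1·-1 + 0·2] = (-2, -1)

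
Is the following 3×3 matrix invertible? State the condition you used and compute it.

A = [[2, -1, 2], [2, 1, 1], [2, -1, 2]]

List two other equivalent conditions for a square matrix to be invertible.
No, not invertible; det(A) = 0 (two rows are equal, so the rows are linearly dependent). Equivalent conditions (failing for this A): rank(A) < 3; Ax = 0 has non-trivial solutions; 0 is an eigenvalue; the columns are linearly dependent.

To check invertibility, compute det(A).
In this matrix, row 0 and the last row are identical, so one row is a scalar multiple of another and the rows are linearly dependent.
A matrix with linearly dependent rows has det = 0 and is not invertible.
Equivalent failed conditions:
- rank(A) < 3.
- Ax = 0 has non-trivial solutions.
- 0 is an eigenvalue.
- The columns are linearly dependent.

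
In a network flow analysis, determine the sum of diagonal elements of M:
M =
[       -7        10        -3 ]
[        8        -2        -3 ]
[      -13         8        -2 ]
tr(M) = -7 - 2 - 2 = -11

The trace of a square matrix is the sum of its diagonal entries.
Diagonal entries of M: M[0][0] = -7, M[1][1] = -2, M[2][2] = -2.
tr(M) = -7 - 2 - 2 = -11.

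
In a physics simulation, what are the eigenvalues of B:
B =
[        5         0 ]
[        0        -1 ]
λ = -1, 5

Solve det(B - λI) = 0. For a 2×2 matrix the characteristic equation is λ² - (trace)λ + det = 0.
trace(B) = a + d = 5 - 1 = 4.
det(B) = a*d - b*c = (5)*(-1) - (0)*(0) = -5 - 0 = -5.
Characteristic equation: λ² - (4)λ + (-5) = 0.
Discriminant = (4)² - 4*(-5) = 16 + 20 = 36.
λ = (4 ± √36) / 2 = (4 ± 6) / 2 = -1, 5.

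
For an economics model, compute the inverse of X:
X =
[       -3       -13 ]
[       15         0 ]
det(X) = 195
X⁻¹ =
[        0      1/15 ]
[    -1/13     -1/65 ]

For a 2×2 matrix X = [[a, b], [c, d]] with det(X) ≠ 0, X⁻¹ = (1/det(X)) * [[d, -b], [-c, a]].
det(X) = (-3)*(0) - (-13)*(15) = 0 + 195 = 195.
X⁻¹ = (1/195) * [[0, 13], [-15, -3]].
Dividing each entry by 195 and reducing:
X⁻¹ =
[        0      1/15 ]
[    -1/13     -1/65 ]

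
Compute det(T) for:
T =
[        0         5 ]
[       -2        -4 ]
det(T) = 10

For a 2×2 matrix [[a, b], [c, d]], det = a*d - b*c.
det(T) = (0)*(-4) - (5)*(-2) = 0 + 10 = 10.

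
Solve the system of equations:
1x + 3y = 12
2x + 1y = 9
x = 3, y = 3

Use elimination (row reduction):
Equation 1: 1x + 3y = 12.
Equation 2: 2x + 1y = 9.
Multiply Eq1 by 2 and Eq2 by 1: 2x + 6y = 24;  2x + 1y = 9.
Subtract: (-5)y = -15, so y = 3.
Back-substitute into Eq1: 1x + 3*(3) = 12, so x = 3.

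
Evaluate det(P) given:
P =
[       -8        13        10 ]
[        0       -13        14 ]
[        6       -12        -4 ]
det(P) = 112

Expand along row 0 (cofactor expansion): det(P) = a*(e*i - f*h) - b*(d*i - f*g) + c*(d*h - e*g), where the 3×3 is [[a, b, c], [d, e, f], [g, h, i]].
Minor M_00 = (-13)*(-4) - (14)*(-12) = 52 + 168 = 220.
Minor M_01 = (0)*(-4) - (14)*(6) = 0 - 84 = -84.
Minor M_02 = (0)*(-12) - (-13)*(6) = 0 + 78 = 78.
det(P) = (-8)*(220) - (13)*(-84) + (10)*(78) = -1760 + 1092 + 780 = 112.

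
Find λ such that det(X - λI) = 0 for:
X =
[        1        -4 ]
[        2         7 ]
λ = 3, 5

Solve det(X - λI) = 0. For a 2×2 matrix the characteristic equation is λ² - (trace)λ + det = 0.
trace(X) = a + d = 1 + 7 = 8.
det(X) = a*d - b*c = (1)*(7) - (-4)*(2) = 7 + 8 = 15.
Characteristic equation: λ² - (8)λ + (15) = 0.
Discriminant = (8)² - 4*(15) = 64 - 60 = 4.
λ = (8 ± √4) / 2 = (8 ± 2) / 2 = 3, 5.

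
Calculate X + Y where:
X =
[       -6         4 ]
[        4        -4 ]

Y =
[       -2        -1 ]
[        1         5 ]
X + Y =
[       -8         3 ]
[        5         1 ]

Matrix addition is elementwise: (X+Y)[i][j] = X[i][j] + Y[i][j].
  (X+Y)[0][0] = (-6) + (-2) = -8
  (X+Y)[0][1] = (4) + (-1) = 3
  (X+Y)[1][0] = (4) + (1) = 5
  (X+Y)[1][1] = (-4) + (5) = 1
X + Y =
[       -8         3 ]
[        5         1 ]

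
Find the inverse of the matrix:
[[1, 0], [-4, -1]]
[[1, 0], [-4, -1]]

For [[a,b],[c,d]], inverse = (1/det)·[[d,-b],[-c,a]]
det = 1·-1 - 0·-4 = -1
Inverse = (1/-1)·[[-1, 0], [4, 1]]
        = [[1, 0], [-4, -1]]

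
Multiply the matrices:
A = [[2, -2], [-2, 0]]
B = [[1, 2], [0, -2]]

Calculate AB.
[[2, 8], [-2, -4]]

Each entry (i,j) of AB = sum over k of A[i][k]*B[k][j].
(AB)[0][0] = (2)*(1) + (-2)*(0) = 2
(AB)[0][1] = (2)*(2) + (-2)*(-2) = 8
(AB)[1][0] = (-2)*(1) + (0)*(0) = -2
(AB)[1][1] = (-2)*(2) + (0)*(-2) = -4
AB = [[2, 8], [-2, -4]]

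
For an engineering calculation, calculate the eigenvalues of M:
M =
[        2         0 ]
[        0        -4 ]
λ = -4, 2

Solve det(M - λI) = 0. For a 2×2 matrix the characteristic equation is λ² - (trace)λ + det = 0.
trace(M) = a + d = 2 - 4 = -2.
det(M) = a*d - b*c = (2)*(-4) - (0)*(0) = -8 - 0 = -8.
Characteristic equation: λ² - (-2)λ + (-8) = 0.
Discriminant = (-2)² - 4*(-8) = 4 + 32 = 36.
λ = (-2 ± √36) / 2 = (-2 ± 6) / 2 = -4, 2.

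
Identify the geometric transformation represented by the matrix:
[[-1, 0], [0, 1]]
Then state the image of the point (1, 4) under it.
reflection across the y-axis; image of (1, 4) is (-1, 4)

This is a symmetric orthogonal matrix with determinant -1, which characterizes a reflection in ℝ².
The matrix [[-1, 0], [0, 1]] represents: reflection across the y-axis.
Applying it to (1, 4): [-1·1 + 0·4, 0·1 + 1·4] = (-1, 4).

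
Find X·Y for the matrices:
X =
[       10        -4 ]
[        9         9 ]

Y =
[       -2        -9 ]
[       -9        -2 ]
XY =
[       16       -82 ]
[      -99       -99 ]

Matrix multiplication: (XY)[i][j] = sum over k of X[i][k] * Y[k][j].
  (XY)[0][0] = (10)*(-2) + (-4)*(-9) = 16
  (XY)[0][1] = (10)*(-9) + (-4)*(-2) = -82
  (XY)[1][0] = (9)*(-2) + (9)*(-9) = -99
  (XY)[1][1] = (9)*(-9) + (9)*(-2) = -99
XY =
[       16       -82 ]
[      -99       -99 ]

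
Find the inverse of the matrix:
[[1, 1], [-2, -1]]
[[-1, -1], [2, 1]]

For [[a,b],[c,d]], inverse = (1/det)·[[d,-b],[-c,a]]
det = 1·-1 - 1·-2 = 1
Inverse = (1/1)·[[-1, -1], [2, 1]]
        = [[-1, -1], [2, 1]]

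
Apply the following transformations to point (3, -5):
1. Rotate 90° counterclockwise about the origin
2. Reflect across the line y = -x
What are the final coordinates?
(-3, -5)

Step 1: Rotate 90° → (5, 3)
Step 2: Reflect across the line y = -x → (-3, -5)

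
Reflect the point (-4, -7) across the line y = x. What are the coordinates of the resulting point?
(-7, -4)

Reflection across line y = x: (-4, -7) → (-7, -4)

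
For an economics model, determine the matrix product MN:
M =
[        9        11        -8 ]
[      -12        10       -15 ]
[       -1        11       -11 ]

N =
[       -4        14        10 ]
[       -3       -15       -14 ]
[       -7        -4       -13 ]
MN =
[      -13        -7        40 ]
[      123      -258       -65 ]
[       48      -135       -21 ]

Matrix multiplication: (MN)[i][j] = sum over k of M[i][k] * N[k][j].
  (MN)[0][0] = (9)*(-4) + (11)*(-3) + (-8)*(-7) = -13
  (MN)[0][1] = (9)*(14) + (11)*(-15) + (-8)*(-4) = -7
  (MN)[0][2] = (9)*(10) + (11)*(-14) + (-8)*(-13) = 40
  (MN)[1][0] = (-12)*(-4) + (10)*(-3) + (-15)*(-7) = 123
  (MN)[1][1] = (-12)*(14) + (10)*(-15) + (-15)*(-4) = -258
  (MN)[1][2] = (-12)*(10) + (10)*(-14) + (-15)*(-13) = -65
  (MN)[2][0] = (-1)*(-4) + (11)*(-3) + (-11)*(-7) = 48
  (MN)[2][1] = (-1)*(14) + (11)*(-15) + (-11)*(-4) = -135
  (MN)[2][2] = (-1)*(10) + (11)*(-14) + (-11)*(-13) = -21
MN =
[      -13        -7        40 ]
[      123      -258       -65 ]
[       48      -135       -21 ]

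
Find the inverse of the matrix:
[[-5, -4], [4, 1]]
[[1/11, 4/11], [-4/11, -5/11]]

For [[a,b],[c,d]], inverse = (1/det)·[[d,-b],[-c,a]]
det = -5·1 - -4·4 = 11
Inverse = (1/11)·[[1, 4], [-4, -5]]
        = [[1/11, 4/11], [-4/11, -5/11]]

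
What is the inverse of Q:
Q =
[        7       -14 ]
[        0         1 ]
det(Q) = 7
Q⁻¹ =
[      1/7         2 ]
[        0         1 ]

For a 2×2 matrix Q = [[a, b], [c, d]] with det(Q) ≠ 0, Q⁻¹ = (1/det(Q)) * [[d, -b], [-c, a]].
det(Q) = (7)*(1) - (-14)*(0) = 7 - 0 = 7.
Q⁻¹ = (1/7) * [[1, 14], [0, 7]].
Dividing each entry by 7 and reducing:
Q⁻¹ =
[      1/7         2 ]
[        0         1 ]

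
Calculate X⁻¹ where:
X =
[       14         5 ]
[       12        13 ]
det(X) = 122
X⁻¹ =
[   13/122    -5/122 ]
[    -6/61      7/61 ]

For a 2×2 matrix X = [[a, b], [c, d]] with det(X) ≠ 0, X⁻¹ = (1/det(X)) * [[d, -b], [-c, a]].
det(X) = (14)*(13) - (5)*(12) = 182 - 60 = 122.
X⁻¹ = (1/122) * [[13, -5], [-12, 14]].
Dividing each entry by 122 and reducing:
X⁻¹ =
[   13/122    -5/122 ]
[    -6/61      7/61 ]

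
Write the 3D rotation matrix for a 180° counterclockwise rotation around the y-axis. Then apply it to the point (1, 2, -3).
R = [[-1, 0, 0], [0, 1, 0], [0, 0, -1]]; R·(1, 2, -3) = (-1, 2, 3)

Rotation matrix for 180° around y-axis:
cos(180°) = -1, sin(180°) = 0
R = [[-1, 0, 0], [0, 1, 0], [0, 0, -1]]
Apply to (1, 2, -3): R·[1, 2, -3]ᵀ = (-1, 2, 3)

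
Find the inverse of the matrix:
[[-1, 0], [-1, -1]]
[[-1, 0], [1, -1]]

For [[a,b],[c,d]], inverse = (1/det)·[[d,-b],[-c,a]]
det = -1·-1 - 0·-1 = 1
Inverse = (1/1)·[[-1, 0], [1, -1]]
        = [[-1, 0], [1, -1]]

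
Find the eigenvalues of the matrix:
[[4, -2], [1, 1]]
λ = 2 and λ = 3

Characteristic equation: det(A - λI) = 0
λ² - (trace)λ + (det) = 0
λ² - (5)λ + (6) = 0
λ² - 5λ + 6 = 0
Solving: λ = 2, 3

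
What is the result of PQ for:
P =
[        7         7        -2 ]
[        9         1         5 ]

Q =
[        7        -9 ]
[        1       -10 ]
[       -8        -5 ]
PQ =
[       72      -123 ]
[       24      -116 ]

Matrix multiplication: (PQ)[i][j] = sum over k of P[i][k] * Q[k][j].
  (PQ)[0][0] = (7)*(7) + (7)*(1) + (-2)*(-8) = 72
  (PQ)[0][1] = (7)*(-9) + (7)*(-10) + (-2)*(-5) = -123
  (PQ)[1][0] = (9)*(7) + (1)*(1) + (5)*(-8) = 24
  (PQ)[1][1] = (9)*(-9) + (1)*(-10) + (5)*(-5) = -116
PQ =
[       72      -123 ]
[       24      -116 ]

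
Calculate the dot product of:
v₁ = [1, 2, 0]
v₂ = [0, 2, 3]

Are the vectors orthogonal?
4, No

The dot product is the sum of products of corresponding components.
v₁·v₂ = (1)*(0) + (2)*(2) + (0)*(3) = 0 + 4 + 0 = 4.
Two vectors are orthogonal iff their dot product is 0; here the dot product is 4, so the vectors are not orthogonal.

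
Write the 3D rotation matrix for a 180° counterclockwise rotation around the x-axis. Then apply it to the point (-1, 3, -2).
R = [[1, 0, 0], [0, -1, 0], [0, 0, -1]]; R·(-1, 3, -2) = (-1, -3, 2)

Rotation matrix for 180° around x-axis:
cos(180°) = -1, sin(180°) = 0
R = [[1, 0, 0], [0, -1, 0], [0, 0, -1]]
Apply to (-1, 3, -2): R·[-1, 3, -2]ᵀ = (-1, -3, 2)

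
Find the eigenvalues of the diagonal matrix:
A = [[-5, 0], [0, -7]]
λ₁ = -5, λ₂ = -7

The characteristic polynomial of A is det(A - λI) = (-5 - λ)(-7 - λ) = 0.
The roots are λ = -5 and λ = -7, so the eigenvalues are the diagonal entries.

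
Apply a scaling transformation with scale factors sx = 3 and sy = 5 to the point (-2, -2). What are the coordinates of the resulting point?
(-6, -10)

Scaling matrix:
[[3, 0], [0, 5]]
Result: (-2 × 3, -2 × 5) = (-6, -10)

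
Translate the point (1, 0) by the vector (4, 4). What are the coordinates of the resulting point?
(5, 4)

Translation by (4, 4):
x' = 1 + 4 = 5
y' = 0 + 4 = 4
Homogeneous matrix: [[1, 0, 4], [0, 1, 4], [0, 0, 1]]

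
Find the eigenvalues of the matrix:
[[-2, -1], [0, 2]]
λ = -2 and λ = 2

Characteristic equation: det(A - λI) = 0
λ² - (trace)λ + (det) = 0
λ² - (0)λ + (-4) = 0
λ² - 0λ - 4 = 0
Solving: λ = -2, 2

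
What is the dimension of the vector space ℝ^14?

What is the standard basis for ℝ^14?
Dimension = 14; standard basis = {e_1, e_2, e_3, …, e_14}

ℝ^14 is the space of 14-tuples of real numbers; its dimension is 14.
The standard basis consists of 14 vectors: e_1, e_2, e_3, …, e_14, where e_i is the vector with 1 in position i and 0 elsewhere.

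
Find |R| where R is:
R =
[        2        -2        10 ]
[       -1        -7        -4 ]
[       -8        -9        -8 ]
det(R) = -478

Expand along row 0 (cofactor expansion): det(R) = a*(e*i - f*h) - b*(d*i - f*g) + c*(d*h - e*g), where the 3×3 is [[a, b, c], [d, e, f], [g, h, i]].
Minor M_00 = (-7)*(-8) - (-4)*(-9) = 56 - 36 = 20.
Minor M_01 = (-1)*(-8) - (-4)*(-8) = 8 - 32 = -24.
Minor M_02 = (-1)*(-9) - (-7)*(-8) = 9 - 56 = -47.
det(R) = (2)*(20) - (-2)*(-24) + (10)*(-47) = 40 - 48 - 470 = -478.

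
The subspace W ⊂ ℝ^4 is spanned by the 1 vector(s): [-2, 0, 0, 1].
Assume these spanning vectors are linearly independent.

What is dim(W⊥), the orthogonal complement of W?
dim(W⊥) = 3

For any subspace W of ℝ^n, dim(W) + dim(W⊥) = n (the whole-space dimension).
Here the given 1 vectors are linearly independent, so dim(W) = 1.
Thus dim(W⊥) = n - dim(W) = 4 - 1 = 3.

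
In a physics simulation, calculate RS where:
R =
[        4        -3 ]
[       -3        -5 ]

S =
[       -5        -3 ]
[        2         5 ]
RS =
[      -26       -27 ]
[        5       -16 ]

Matrix multiplication: (RS)[i][j] = sum over k of R[i][k] * S[k][j].
  (RS)[0][0] = (4)*(-5) + (-3)*(2) = -26
  (RS)[0][1] = (4)*(-3) + (-3)*(5) = -27
  (RS)[1][0] = (-3)*(-5) + (-5)*(2) = 5
  (RS)[1][1] = (-3)*(-3) + (-5)*(5) = -16
RS =
[      -26       -27 ]
[        5       -16 ]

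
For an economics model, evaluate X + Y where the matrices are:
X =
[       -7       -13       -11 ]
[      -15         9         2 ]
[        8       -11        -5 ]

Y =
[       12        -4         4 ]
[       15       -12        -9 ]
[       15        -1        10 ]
X + Y =
[        5       -17        -7 ]
[        0        -3        -7 ]
[       23       -12         5 ]

Matrix addition is elementwise: (X+Y)[i][j] = X[i][j] + Y[i][j].
  (X+Y)[0][0] = (-7) + (12) = 5
  (X+Y)[0][1] = (-13) + (-4) = -17
  (X+Y)[0][2] = (-11) + (4) = -7
  (X+Y)[1][0] = (-15) + (15) = 0
  (X+Y)[1][1] = (9) + (-12) = -3
  (X+Y)[1][2] = (2) + (-9) = -7
  (X+Y)[2][0] = (8) + (15) = 23
  (X+Y)[2][1] = (-11) + (-1) = -12
  (X+Y)[2][2] = (-5) + (10) = 5
X + Y =
[        5       -17        -7 ]
[        0        -3        -7 ]
[       23       -12         5 ]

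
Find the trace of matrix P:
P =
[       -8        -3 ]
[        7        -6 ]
tr(P) = -8 - 6 = -14

The trace of a square matrix is the sum of its diagonal entries.
Diagonal entries of P: P[0][0] = -8, P[1][1] = -6.
tr(P) = -8 - 6 = -14.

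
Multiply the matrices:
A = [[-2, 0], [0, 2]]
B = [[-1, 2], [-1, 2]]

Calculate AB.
[[2, -4], [-2, 4]]

Each entry (i,j) of AB = sum over k of A[i][k]*B[k][j].
(AB)[0][0] = (-2)*(-1) + (0)*(-1) = 2
(AB)[0][1] = (-2)*(2) + (0)*(2) = -4
(AB)[1][0] = (0)*(-1) + (2)*(-1) = -2
(AB)[1][1] = (0)*(2) + (2)*(2) = 4
AB = [[2, -4], [-2, 4]]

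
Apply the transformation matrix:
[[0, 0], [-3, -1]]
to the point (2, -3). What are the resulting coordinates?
(0, -3)

Matrix multiplication:
[[0, 0], [-3, -1]] × [2, -3]ᵀ
= [0×2 + 0×-3, -3×2 + -1×-3]ᵀ
= [0.0000, -3.0000]ᵀ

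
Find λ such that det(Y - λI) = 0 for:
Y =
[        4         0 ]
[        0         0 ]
λ = 0, 4

Solve det(Y - λI) = 0. For a 2×2 matrix the characteristic equation is λ² - (trace)λ + det = 0.
trace(Y) = a + d = 4 + 0 = 4.
det(Y) = a*d - b*c = (4)*(0) - (0)*(0) = 0 - 0 = 0.
Characteristic equation: λ² - (4)λ + (0) = 0.
Discriminant = (4)² - 4*(0) = 16 - 0 = 16.
λ = (4 ± √16) / 2 = (4 ± 4) / 2 = 0, 4.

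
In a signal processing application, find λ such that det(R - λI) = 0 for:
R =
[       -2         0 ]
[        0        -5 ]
λ = -5, -2

Solve det(R - λI) = 0. For a 2×2 matrix the characteristic equation is λ² - (trace)λ + det = 0.
trace(R) = a + d = -2 - 5 = -7.
det(R) = a*d - b*c = (-2)*(-5) - (0)*(0) = 10 - 0 = 10.
Characteristic equation: λ² - (-7)λ + (10) = 0.
Discriminant = (-7)² - 4*(10) = 49 - 40 = 9.
λ = (-7 ± √9) / 2 = (-7 ± 3) / 2 = -5, -2.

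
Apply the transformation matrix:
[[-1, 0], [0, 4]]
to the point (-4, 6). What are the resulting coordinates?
(4, 24)

Matrix multiplication:
[[-1, 0], [0, 4]] × [-4, 6]ᵀ
= [-1×-4 + 0×6, 0×-4 + 4×6]ᵀ
= [4.0000, 24.0000]ᵀ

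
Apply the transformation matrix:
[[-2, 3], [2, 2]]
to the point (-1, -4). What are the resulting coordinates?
(-10, -10)

Matrix multiplication:
[[-2, 3], [2, 2]] × [-1, -4]ᵀ
= [-2×-1 + 3×-4, 2×-1 + 2×-4]ᵀ
= [-10.0000, -10.0000]ᵀ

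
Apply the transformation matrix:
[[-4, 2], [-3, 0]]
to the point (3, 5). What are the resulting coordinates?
(-2, -9)

Matrix multiplication:
[[-4, 2], [-3, 0]] × [3, 5]ᵀ
= [-4×3 + 2×5, -3×3 + 0×5]ᵀ
= [-2.0000, -9.0000]ᵀ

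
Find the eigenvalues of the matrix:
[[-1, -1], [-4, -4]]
λ = -5 and λ = 0

Characteristic equation: det(A - λI) = 0
λ² - (trace)λ + (det) = 0
λ² - (-5)λ + (0) = 0
λ² + 5λ + 0 = 0
Solving: λ = -5, 0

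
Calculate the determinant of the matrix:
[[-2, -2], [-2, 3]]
-10

For a 2×2 matrix [[a, b], [c, d]], det = ad - bc
det = (-2)(3) - (-2)(-2) = -6 - 4 = -10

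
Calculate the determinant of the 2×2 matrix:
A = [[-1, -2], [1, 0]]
2

For A = [[a, b], [c, d]], det(A) = a*d - b*c.
det(A) = (-1)*(0) - (-2)*(1) = 0 - -2 = 2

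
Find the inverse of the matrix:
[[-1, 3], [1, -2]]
[[2, 3], [1, 1]]

For [[a,b],[c,d]], inverse = (1/det)·[[d,-b],[-c,a]]
det = -1·-2 - 3·1 = -1
Inverse = (1/-1)·[[-2, -3], [-1, -1]]
        = [[2, 3], [1, 1]]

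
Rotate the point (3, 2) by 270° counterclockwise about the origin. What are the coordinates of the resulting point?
(2, -3)

Rotation matrix R(θ) = [[cos θ, -sin θ], [sin θ, cos θ]]; for θ = 270°:
R = [[0, 1], [-1, 0]]
Result: R × [3, 2]ᵀ = [0·3 + (1)·2, -1·3 + (0)·2]ᵀ = (2, -3)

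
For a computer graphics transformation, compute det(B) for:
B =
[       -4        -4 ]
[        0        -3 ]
det(B) = 12

For a 2×2 matrix [[a, b], [c, d]], det = a*d - b*c.
det(B) = (-4)*(-3) - (-4)*(0) = 12 - 0 = 12.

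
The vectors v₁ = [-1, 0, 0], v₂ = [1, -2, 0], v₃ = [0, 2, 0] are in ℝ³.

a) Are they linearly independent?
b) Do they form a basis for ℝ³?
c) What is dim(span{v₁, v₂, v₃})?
Not independent, not a basis, dim(span) = 2

Check whether v₃ can be written as a linear combination of v₁ and v₂.
v₃ = (-1)·v₁ + (-1)·v₂ = [0, 2, 0], so the three vectors are linearly dependent.
Thus they do not form a basis for ℝ³, and dim(span{v₁, v₂, v₃}) = 2 (spanned by v₁ and v₂).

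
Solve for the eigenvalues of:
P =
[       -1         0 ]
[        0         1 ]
λ = -1, 1

Solve det(P - λI) = 0. For a 2×2 matrix the characteristic equation is λ² - (trace)λ + det = 0.
trace(P) = a + d = -1 + 1 = 0.
det(P) = a*d - b*c = (-1)*(1) - (0)*(0) = -1 - 0 = -1.
Characteristic equation: λ² - (0)λ + (-1) = 0.
Discriminant = (0)² - 4*(-1) = 0 + 4 = 4.
λ = (0 ± √4) / 2 = (0 ± 2) / 2 = -1, 1.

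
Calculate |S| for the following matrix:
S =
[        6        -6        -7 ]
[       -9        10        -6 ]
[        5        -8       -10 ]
det(S) = -322

Expand along row 0 (cofactor expansion): det(S) = a*(e*i - f*h) - b*(d*i - f*g) + c*(d*h - e*g), where the 3×3 is [[a, b, c], [d, e, f], [g, h, i]].
Minor M_00 = (10)*(-10) - (-6)*(-8) = -100 - 48 = -148.
Minor M_01 = (-9)*(-10) - (-6)*(5) = 90 + 30 = 120.
Minor M_02 = (-9)*(-8) - (10)*(5) = 72 - 50 = 22.
det(S) = (6)*(-148) - (-6)*(120) + (-7)*(22) = -888 + 720 - 154 = -322.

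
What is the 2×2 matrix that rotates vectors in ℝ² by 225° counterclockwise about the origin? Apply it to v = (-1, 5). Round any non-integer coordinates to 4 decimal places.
R = [[-√2/2, √2/2], [-√2/2, -√2/2]]; R·v = (4.2426, -2.8284)

A counterclockwise rotation by angle θ in ℝ² has matrix R(θ) = [[cos θ, -sin θ], [sin θ, cos θ]].
For θ = 225°: cos θ = -√2/2, sin θ = -√2/2.
R(225°) = [[-√2/2, √2/2], [-√2/2, -√2/2]].
R·v = [-√2/2·-1 + (√2/2)·5, -√2/2·-1 + -√2/2·5] = (4.2426, -2.8284).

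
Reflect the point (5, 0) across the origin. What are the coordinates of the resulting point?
(-5, 0)

Reflection across origin: (5, 0) → (-5, 0)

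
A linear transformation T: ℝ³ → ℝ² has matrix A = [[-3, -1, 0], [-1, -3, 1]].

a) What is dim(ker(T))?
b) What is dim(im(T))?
dim(ker) = 1, dim(im) = 2

The two rows are not scalar multiples of one another (no single k satisfies row 2 = k × row 1), so they are linearly independent.
Thus rank(A) = 2.
dim(im(T)) = rank(A) = 2.
By the rank-nullity theorem applied to T: ℝ³ → ℝ², rank(A) + nullity(A) = 3 (the domain dimension), so dim(ker(T)) = 3 - 2 = 1.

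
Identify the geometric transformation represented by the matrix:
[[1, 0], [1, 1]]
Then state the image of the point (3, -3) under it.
vertical shear with factor 1; image of (3, -3) is (3, 0)

The matrix [[1, 0], [k, 1]] sends (x, y) to (x, 1x + y), leaving the x-coordinate fixed: a vertical shear.
The matrix [[1, 0], [1, 1]] represents: vertical shear with factor 1.
Applying it to (3, -3): [1·3 + 0·-3, 1·3 + 1·-3] = (3, 0).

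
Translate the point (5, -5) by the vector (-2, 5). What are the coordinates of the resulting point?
(3, 0)

Translation by (-2, 5):
x' = 5 + -2 = 3
y' = -5 + 5 = 0
Homogeneous matrix: [[1, 0, -2], [0, 1, 5], [0, 0, 1]]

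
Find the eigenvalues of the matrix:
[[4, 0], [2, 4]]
λ = 4 and λ = 4

Characteristic equation: det(A - λI) = 0
λ² - (trace)λ + (det) = 0
λ² - (8)λ + (16) = 0
λ² - 8λ + 16 = 0
Solving: λ = 4, 4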